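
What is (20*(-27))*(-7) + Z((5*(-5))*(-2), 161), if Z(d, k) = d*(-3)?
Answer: 3630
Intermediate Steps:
Z(d, k) = -3*d
(20*(-27))*(-7) + Z((5*(-5))*(-2), 161) = (20*(-27))*(-7) - 3*5*(-5)*(-2) = -540*(-7) - (-75)*(-2) = 3780 - 3*50 = 3780 - 150 = 3630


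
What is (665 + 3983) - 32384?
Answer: -27736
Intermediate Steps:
(665 + 3983) - 32384 = 4648 - 32384 = -27736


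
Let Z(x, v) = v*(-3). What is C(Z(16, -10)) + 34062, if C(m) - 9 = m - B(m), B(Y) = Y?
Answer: 34071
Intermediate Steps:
Z(x, v) = -3*v
C(m) = 9 (C(m) = 9 + (m - m) = 9 + 0 = 9)
C(Z(16, -10)) + 34062 = 9 + 34062 = 34071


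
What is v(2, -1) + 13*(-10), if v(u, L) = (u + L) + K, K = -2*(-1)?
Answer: -127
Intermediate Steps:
K = 2
v(u, L) = 2 + L + u (v(u, L) = (u + L) + 2 = (L + u) + 2 = 2 + L + u)
v(2, -1) + 13*(-10) = (2 - 1 + 2) + 13*(-10) = 3 - 130 = -127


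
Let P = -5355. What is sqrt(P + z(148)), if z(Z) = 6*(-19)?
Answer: I*sqrt(5469) ≈ 73.953*I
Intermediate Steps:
z(Z) = -114
sqrt(P + z(148)) = sqrt(-5355 - 114) = sqrt(-5469) = I*sqrt(5469)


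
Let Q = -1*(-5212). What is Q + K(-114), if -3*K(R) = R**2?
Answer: 880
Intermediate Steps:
K(R) = -R**2/3
Q = 5212
Q + K(-114) = 5212 - 1/3*(-114)**2 = 5212 - 1/3*12996 = 5212 - 4332 = 880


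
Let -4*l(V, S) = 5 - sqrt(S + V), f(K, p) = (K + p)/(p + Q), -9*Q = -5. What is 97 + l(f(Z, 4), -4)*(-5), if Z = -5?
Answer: 413/4 - 5*I*sqrt(7093)/164 ≈ 103.25 - 2.5677*I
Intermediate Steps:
Q = 5/9 (Q = -1/9*(-5) = 5/9 ≈ 0.55556)
f(K, p) = (K + p)/(5/9 + p) (f(K, p) = (K + p)/(p + 5/9) = (K + p)/(5/9 + p))
l(V, S) = -5/4 + sqrt(S + V)/4 (l(V, S) = -(5 - sqrt(S + V))/4 = -5/4 + sqrt(S + V)/4)
97 + l(f(Z, 4), -4)*(-5) = 97 + (-5/4 + sqrt(-4 + 9*(-5 + 4)/(5 + 9*4))/4)*(-5) = 97 + (-5/4 + sqrt(-4 + 9*(-1)/(5 + 36))/4)*(-5) = 97 + (-5/4 + sqrt(-4 + 9*(-1)/41)/4)*(-5) = 97 + (-5/4 + sqrt(-4 + 9*(1/41)*(-1))/4)*(-5) = 97 + (-5/4 + sqrt(-4 - 9/41)/4)*(-5) = 97 + (-5/4 + sqrt(-173/41)/4)*(-5) = 97 + (-5/4 + (I*sqrt(7093)/41)/4)*(-5) = 97 + (-5/4 + I*sqrt(7093)/164)*(-5) = 97 + (25/4 - 5*I*sqrt(7093)/164) = 413/4 - 5*I*sqrt(7093)/164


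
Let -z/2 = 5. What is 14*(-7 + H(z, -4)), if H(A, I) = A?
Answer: -238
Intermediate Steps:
z = -10 (z = -2*5 = -10)
14*(-7 + H(z, -4)) = 14*(-7 - 10) = 14*(-17) = -238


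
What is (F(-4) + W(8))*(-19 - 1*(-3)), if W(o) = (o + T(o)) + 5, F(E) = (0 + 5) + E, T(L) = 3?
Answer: -272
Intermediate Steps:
F(E) = 5 + E
W(o) = 8 + o (W(o) = (o + 3) + 5 = (3 + o) + 5 = 8 + o)
(F(-4) + W(8))*(-19 - 1*(-3)) = ((5 - 4) + (8 + 8))*(-19 - 1*(-3)) = (1 + 16)*(-19 + 3) = 17*(-16) = -272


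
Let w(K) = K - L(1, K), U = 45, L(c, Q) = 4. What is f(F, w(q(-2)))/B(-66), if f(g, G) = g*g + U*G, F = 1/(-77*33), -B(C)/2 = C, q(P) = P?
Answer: -1743303869/852281892 ≈ -2.0455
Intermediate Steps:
B(C) = -2*C
w(K) = -4 + K (w(K) = K - 1*4 = K - 4 = -4 + K)
F = -1/2541 (F = -1/77*1/33 = -1/2541 ≈ -0.00039355)
f(g, G) = g² + 45*G (f(g, G) = g*g + 45*G = g² + 45*G)
f(F, w(q(-2)))/B(-66) = ((-1/2541)² + 45*(-4 - 2))/((-2*(-66))) = (1/6456681 + 45*(-6))/132 = (1/6456681 - 270)*(1/132) = -1743303869/6456681*1/132 = -1743303869/852281892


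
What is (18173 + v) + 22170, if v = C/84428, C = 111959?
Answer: 3406190763/84428 ≈ 40344.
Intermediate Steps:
v = 111959/84428 ≈ 1.3261
(18173 + v) + 22170 = (18173 + 111959/84428) + 22170 = 1534422003/84428 + 22170 = 3406190763/84428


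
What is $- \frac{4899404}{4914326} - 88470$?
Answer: $- \frac{217387660312}{2457163} \approx -88471.0$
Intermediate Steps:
$- \frac{4899404}{4914326} - 88470 = \left(-4899404\right) \frac{1}{4914326} - 88470 = - \frac{2449702}{2457163} - 88470 = - \frac{217387660312}{2457163}$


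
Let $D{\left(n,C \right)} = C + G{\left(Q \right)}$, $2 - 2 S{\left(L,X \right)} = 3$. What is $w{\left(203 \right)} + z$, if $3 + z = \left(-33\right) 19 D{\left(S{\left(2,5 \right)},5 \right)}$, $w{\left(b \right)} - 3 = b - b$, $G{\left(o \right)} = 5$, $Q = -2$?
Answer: $-6270$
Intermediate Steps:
$S{\left(L,X \right)} = - \frac{1}{2}$ ($S{\left(L,X \right)} = 1 - \frac{3}{2} = - \frac{1}{2}$)
$w{\left(b \right)} = 3$ ($w{\left(b \right)} = 3 + \left(b - b\right) = 3 + 0 = 3$)
$D{\left(n,C \right)} = 5 + C$ ($D{\left(n,C \right)} = C + 5 = 5 + C$)
$z = -6273$ ($z = -3 + \left(-33\right) 19 \left(5 + 5\right) = -3 - 6270 = -6273$)
$w{\left(203 \right)} + z = 3 - 6273 = -6270$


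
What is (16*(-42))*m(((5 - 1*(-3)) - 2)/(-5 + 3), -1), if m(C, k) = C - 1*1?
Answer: 2688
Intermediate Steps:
m(C, k) = -1 + C (m(C, k) = C - 1 = -1 + C)
(16*(-42))*m(((5 - 1*(-3)) - 2)/(-5 + 3), -1) = (16*(-42))*(-1 + ((5 - 1*(-3)) - 2)/(-5 + 3)) = -672*(-1 + ((5 + 3) - 2)/(-2)) = -672*(-1 + (8 - 2)*(-½)) = -672*(-1 + 6*(-½)) = -672*(-1 - 3) = -672*(-4) = 2688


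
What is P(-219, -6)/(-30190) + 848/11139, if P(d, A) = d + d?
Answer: 15240001/168143205 ≈ 0.090637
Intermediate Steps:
P(d, A) = 2*d
P(-219, -6)/(-30190) + 848/11139 = (2*(-219))/(-30190) + 848/11139 = -438*(-1/30190) + 848*(1/11139) = 219/15095 + 848/11139 = 15240001/168143205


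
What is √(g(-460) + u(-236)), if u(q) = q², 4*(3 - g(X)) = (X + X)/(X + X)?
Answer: 3*√24755/2 ≈ 236.01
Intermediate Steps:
g(X) = 11/4 (g(X) = 3 - (X + X)/(4*(X + X)) = 3 - 2*X/(4*(2*X)) = 3 - 2*X*1/(2*X)/4 = 3 - ¼*1 = 3 - ¼ = 11/4)
√(g(-460) + u(-236)) = √(11/4 + (-236)²) = √(11/4 + 55696) = √(222795/4) = 3*√24755/2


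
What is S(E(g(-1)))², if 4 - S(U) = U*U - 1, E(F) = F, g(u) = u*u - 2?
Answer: 16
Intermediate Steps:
g(u) = -2 + u² (g(u) = u² - 2 = -2 + u²)
S(U) = 5 - U² (S(U) = 4 - (U*U - 1) = 4 - (U² - 1) = 4 - (-1 + U²) = 4 + (1 - U²) = 5 - U²)
S(E(g(-1)))² = (5 - (-2 + (-1)²)²)² = (5 - (-2 + 1)²)² = (5 - 1*(-1)²)² = (5 - 1*1)² = (5 - 1)² = 4² = 16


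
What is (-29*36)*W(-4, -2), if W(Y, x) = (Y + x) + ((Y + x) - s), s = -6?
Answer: 6264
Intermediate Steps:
W(Y, x) = 6 + 2*Y + 2*x (W(Y, x) = (Y + x) + ((Y + x) - 1*(-6)) = (Y + x) + ((Y + x) + 6) = (Y + x) + (6 + Y + x) = 6 + 2*Y + 2*x)
(-29*36)*W(-4, -2) = (-29*36)*(6 + 2*(-4) + 2*(-2)) = -1044*(6 - 8 - 4) = -1044*(-6) = 6264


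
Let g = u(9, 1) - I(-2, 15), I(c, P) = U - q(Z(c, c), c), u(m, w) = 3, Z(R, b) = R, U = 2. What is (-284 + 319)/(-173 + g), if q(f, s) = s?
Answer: -35/174 ≈ -0.20115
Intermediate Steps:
I(c, P) = 2 - c
g = -1 (g = 3 - (2 - 1*(-2)) = 3 - (2 + 2) = 3 - 1*4 = 3 - 4 = -1)
(-284 + 319)/(-173 + g) = (-284 + 319)/(-173 - 1) = 35/(-174) = 35*(-1/174) = -35/174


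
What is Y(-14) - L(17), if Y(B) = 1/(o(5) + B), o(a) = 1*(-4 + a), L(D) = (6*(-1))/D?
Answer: 61/221 ≈ 0.27602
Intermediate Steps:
L(D) = -6/D
o(a) = -4 + a
Y(B) = 1/(1 + B) (Y(B) = 1/((-4 + 5) + B) = 1/(1 + B))
Y(-14) - L(17) = 1/(1 - 14) - (-6)/17 = 1/(-13) - (-6)/17 = -1/13 - 1*(-6/17) = -1/13 + 6/17 = 61/221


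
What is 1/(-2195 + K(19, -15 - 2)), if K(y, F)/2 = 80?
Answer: -1/2035 ≈ -0.00049140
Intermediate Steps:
K(y, F) = 160 (K(y, F) = 2*80 = 160)
1/(-2195 + K(19, -15 - 2)) = 1/(-2195 + 160) = 1/(-2035) = -1/2035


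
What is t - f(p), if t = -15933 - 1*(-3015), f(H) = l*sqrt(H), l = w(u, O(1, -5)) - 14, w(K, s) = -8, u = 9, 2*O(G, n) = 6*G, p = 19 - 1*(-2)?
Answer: -12918 + 22*sqrt(21) ≈ -12817.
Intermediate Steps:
p = 21 (p = 19 + 2 = 21)
O(G, n) = 3*G (O(G, n) = (6*G)/2 = 3*G)
l = -22 (l = -8 - 14 = -22)
f(H) = -22*sqrt(H)
t = -12918 (t = -15933 + 3015 = -12918)
t - f(p) = -12918 - (-22)*sqrt(21) = -12918 + 22*sqrt(21)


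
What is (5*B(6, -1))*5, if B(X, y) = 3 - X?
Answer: -75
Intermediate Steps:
(5*B(6, -1))*5 = (5*(3 - 1*6))*5 = (5*(3 - 6))*5 = (5*(-3))*5 = -15*5 = -75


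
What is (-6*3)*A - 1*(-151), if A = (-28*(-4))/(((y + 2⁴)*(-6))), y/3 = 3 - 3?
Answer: 172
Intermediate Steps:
y = 0 (y = 3*(3 - 3) = 3*0 = 0)
A = -7/6 (A = (-28*(-4))/(((0 + 2⁴)*(-6))) = 112/(((0 + 16)*(-6))) = 112/((16*(-6))) = 112/(-96) = 112*(-1/96) = -7/6 ≈ -1.1667)
(-6*3)*A - 1*(-151) = -6*3*(-7/6) - 1*(-151) = -18*(-7/6) + 151 = 21 + 151 = 172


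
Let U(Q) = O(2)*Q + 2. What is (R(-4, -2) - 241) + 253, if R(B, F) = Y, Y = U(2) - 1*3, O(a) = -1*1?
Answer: 9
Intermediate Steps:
O(a) = -1
U(Q) = 2 - Q (U(Q) = -Q + 2 = 2 - Q)
Y = -3 (Y = (2 - 1*2) - 1*3 = (2 - 2) - 3 = 0 - 3 = -3)
R(B, F) = -3
(R(-4, -2) - 241) + 253 = (-3 - 241) + 253 = -244 + 253 = 9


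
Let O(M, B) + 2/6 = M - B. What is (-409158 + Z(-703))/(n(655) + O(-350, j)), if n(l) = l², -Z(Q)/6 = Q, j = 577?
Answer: -1214820/1284293 ≈ -0.94591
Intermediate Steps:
O(M, B) = -⅓ + M - B (O(M, B) = -⅓ + (M - B) = -⅓ + M - B)
Z(Q) = -6*Q
(-409158 + Z(-703))/(n(655) + O(-350, j)) = (-409158 - 6*(-703))/(655² + (-⅓ - 350 - 1*577)) = (-409158 + 4218)/(429025 + (-⅓ - 350 - 577)) = -404940/(429025 - 2782/3) = -404940/1284293/3 = -404940*3/1284293 = -1214820/1284293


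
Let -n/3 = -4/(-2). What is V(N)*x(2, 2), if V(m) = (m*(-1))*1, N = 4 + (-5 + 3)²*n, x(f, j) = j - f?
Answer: 0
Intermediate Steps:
n = -6 (n = -(-12)/(-2) = -(-12)*(-1)/2 = -3*2 = -6)
N = -20 (N = 4 + (-5 + 3)²*(-6) = 4 + (-2)²*(-6) = 4 + 4*(-6) = 4 - 24 = -20)
V(m) = -m (V(m) = -m*1 = -m)
V(N)*x(2, 2) = (-1*(-20))*(2 - 1*2) = 20*(2 - 2) = 20*0 = 0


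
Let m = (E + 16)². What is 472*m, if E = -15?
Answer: 472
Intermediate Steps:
m = 1 (m = (-15 + 16)² = 1² = 1)
472*m = 472*1 = 472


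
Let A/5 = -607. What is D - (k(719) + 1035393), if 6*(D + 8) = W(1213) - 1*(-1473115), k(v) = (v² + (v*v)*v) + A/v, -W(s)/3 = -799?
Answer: -804564015728/2157 ≈ -3.7300e+8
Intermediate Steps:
A = -3035 (A = 5*(-607) = -3035)
W(s) = 2397 (W(s) = -3*(-799) = 2397)
k(v) = v² + v³ - 3035/v (k(v) = (v² + (v*v)*v) - 3035/v = (v² + v²*v) - 3035/v = (v² + v³) - 3035/v = v² + v³ - 3035/v)
D = 737732/3 (D = -8 + (2397 - 1*(-1473115))/6 = -8 + (2397 + 1473115)/6 = -8 + (⅙)*1475512 = -8 + 737756/3 = 737732/3 ≈ 2.4591e+5)
D - (k(719) + 1035393) = 737732/3 - ((-3035 + 719³*(1 + 719))/719 + 1035393) = 737732/3 - ((-3035 + 371694959*720)/719 + 1035393) = 737732/3 - ((-3035 + 267620370480)/719 + 1035393) = 737732/3 - ((1/719)*267620367445 + 1035393) = 737732/3 - (267620367445/719 + 1035393) = 737732/3 - 1*268364815012/719 = 737732/3 - 268364815012/719 = -804564015728/2157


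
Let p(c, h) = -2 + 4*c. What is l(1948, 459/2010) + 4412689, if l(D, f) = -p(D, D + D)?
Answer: 4404899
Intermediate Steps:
l(D, f) = 2 - 4*D (l(D, f) = -(-2 + 4*D) = 2 - 4*D)
l(1948, 459/2010) + 4412689 = (2 - 4*1948) + 4412689 = (2 - 7792) + 4412689 = -7790 + 4412689 = 4404899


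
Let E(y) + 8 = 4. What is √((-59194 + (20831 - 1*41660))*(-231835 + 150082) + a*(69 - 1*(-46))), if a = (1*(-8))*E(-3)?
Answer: √6542123999 ≈ 80883.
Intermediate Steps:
E(y) = -4 (E(y) = -8 + 4 = -4)
a = 32 (a = (1*(-8))*(-4) = -8*(-4) = 32)
√((-59194 + (20831 - 1*41660))*(-231835 + 150082) + a*(69 - 1*(-46))) = √((-59194 + (20831 - 1*41660))*(-231835 + 150082) + 32*(69 - 1*(-46))) = √((-59194 + (20831 - 41660))*(-81753) + 32*(69 + 46)) = √((-59194 - 20829)*(-81753) + 32*115) = √(-80023*(-81753) + 3680) = √(6542120319 + 3680) = √6542123999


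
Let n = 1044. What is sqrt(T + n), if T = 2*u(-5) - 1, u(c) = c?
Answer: sqrt(1033) ≈ 32.140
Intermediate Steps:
T = -11 (T = 2*(-5) - 1 = -10 - 1 = -11)
sqrt(T + n) = sqrt(-11 + 1044) = sqrt(1033)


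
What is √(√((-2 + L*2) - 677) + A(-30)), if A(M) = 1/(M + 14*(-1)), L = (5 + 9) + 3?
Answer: √(-11 + 484*I*√645)/22 ≈ 3.5619 + 3.5651*I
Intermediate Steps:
L = 17 (L = 14 + 3 = 17)
A(M) = 1/(-14 + M) (A(M) = 1/(M - 14) = 1/(-14 + M))
√(√((-2 + L*2) - 677) + A(-30)) = √(√((-2 + 17*2) - 677) + 1/(-14 - 30)) = √(√((-2 + 34) - 677) + 1/(-44)) = √(√(32 - 677) - 1/44) = √(√(-645) - 1/44) = √(I*√645 - 1/44) = √(-1/44 + I*√645)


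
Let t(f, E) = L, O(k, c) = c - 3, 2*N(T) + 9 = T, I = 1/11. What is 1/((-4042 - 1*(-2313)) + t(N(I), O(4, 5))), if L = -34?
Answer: -1/1763 ≈ -0.00056721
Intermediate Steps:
I = 1/11 ≈ 0.090909
N(T) = -9/2 + T/2
O(k, c) = -3 + c
t(f, E) = -34
1/((-4042 - 1*(-2313)) + t(N(I), O(4, 5))) = 1/((-4042 - 1*(-2313)) - 34) = 1/((-4042 + 2313) - 34) = 1/(-1729 - 34) = 1/(-1763) = -1/1763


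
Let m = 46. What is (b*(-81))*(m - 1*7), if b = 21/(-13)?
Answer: 5103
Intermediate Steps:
b = -21/13 (b = 21*(-1/13) = -21/13 ≈ -1.6154)
(b*(-81))*(m - 1*7) = (-21/13*(-81))*(46 - 1*7) = 1701*(46 - 7)/13 = (1701/13)*39 = 5103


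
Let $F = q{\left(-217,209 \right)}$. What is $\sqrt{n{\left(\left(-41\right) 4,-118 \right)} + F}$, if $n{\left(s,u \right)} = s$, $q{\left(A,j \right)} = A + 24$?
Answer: $i \sqrt{357} \approx 18.894 i$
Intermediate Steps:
$q{\left(A,j \right)} = 24 + A$
$F = -193$ ($F = 24 - 217 = -193$)
$\sqrt{n{\left(\left(-41\right) 4,-118 \right)} + F} = \sqrt{\left(-41\right) 4 - 193} = \sqrt{-164 - 193} = \sqrt{-357} = i \sqrt{357}$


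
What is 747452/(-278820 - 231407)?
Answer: -747452/510227 ≈ -1.4649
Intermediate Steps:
747452/(-278820 - 231407) = 747452/(-510227) = 747452*(-1/510227) = -747452/510227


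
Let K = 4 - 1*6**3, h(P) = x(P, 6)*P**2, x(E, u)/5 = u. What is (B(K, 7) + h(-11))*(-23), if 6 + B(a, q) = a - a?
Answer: -83352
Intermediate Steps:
x(E, u) = 5*u
h(P) = 30*P**2 (h(P) = (5*6)*P**2 = 30*P**2)
K = -212 (K = 4 - 1*216 = 4 - 216 = -212)
B(a, q) = -6 (B(a, q) = -6 + (a - a) = -6 + 0 = -6)
(B(K, 7) + h(-11))*(-23) = (-6 + 30*(-11)**2)*(-23) = (-6 + 30*121)*(-23) = (-6 + 3630)*(-23) = 3624*(-23) = -83352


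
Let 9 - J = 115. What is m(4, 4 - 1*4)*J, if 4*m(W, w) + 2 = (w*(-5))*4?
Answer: 53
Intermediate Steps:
m(W, w) = -½ - 5*w (m(W, w) = -½ + ((w*(-5))*4)/4 = -½ + (-5*w*4)/4 = -½ + (-20*w)/4 = -½ - 5*w)
J = -106 (J = 9 - 1*115 = 9 - 115 = -106)
m(4, 4 - 1*4)*J = (-½ - 5*(4 - 1*4))*(-106) = (-½ - 5*(4 - 4))*(-106) = (-½ - 5*0)*(-106) = (-½ + 0)*(-106) = -½*(-106) = 53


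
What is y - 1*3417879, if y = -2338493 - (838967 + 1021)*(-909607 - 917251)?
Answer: 1534533041332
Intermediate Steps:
y = 1534536459211 (y = -2338493 - 839988*(-1826858) = -2338493 - 1*(-1534538797704) = -2338493 + 1534538797704 = 1534536459211)
y - 1*3417879 = 1534536459211 - 1*3417879 = 1534536459211 - 3417879 = 1534533041332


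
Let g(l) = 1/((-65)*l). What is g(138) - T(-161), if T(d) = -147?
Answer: 1318589/8970 ≈ 147.00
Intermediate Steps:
g(l) = -1/(65*l)
g(138) - T(-161) = -1/65/138 - 1*(-147) = -1/65*1/138 + 147 = -1/8970 + 147 = 1318589/8970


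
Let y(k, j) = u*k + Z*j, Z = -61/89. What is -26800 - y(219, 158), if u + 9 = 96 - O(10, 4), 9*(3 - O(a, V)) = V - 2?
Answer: -12051412/267 ≈ -45136.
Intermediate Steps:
O(a, V) = 29/9 - V/9 (O(a, V) = 3 - (V - 2)/9 = 3 - (-2 + V)/9 = 3 + (2/9 - V/9) = 29/9 - V/9)
Z = -61/89 (Z = -61*1/89 = -61/89 ≈ -0.68539)
u = 758/9 (u = -9 + (96 - (29/9 - 1/9*4)) = -9 + (96 - (29/9 - 4/9)) = -9 + (96 - 1*25/9) = -9 + (96 - 25/9) = -9 + 839/9 = 758/9 ≈ 84.222)
y(k, j) = -61*j/89 + 758*k/9 (y(k, j) = 758*k/9 - 61*j/89 = -61*j/89 + 758*k/9)
-26800 - y(219, 158) = -26800 - (-61/89*158 + (758/9)*219) = -26800 - (-9638/89 + 55334/3) = -26800 - 1*4895812/267 = -26800 - 4895812/267 = -12051412/267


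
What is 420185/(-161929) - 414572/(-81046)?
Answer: 16538457939/6561848867 ≈ 2.5204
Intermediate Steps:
420185/(-161929) - 414572/(-81046) = 420185*(-1/161929) - 414572*(-1/81046) = -420185/161929 + 207286/40523 = 16538457939/6561848867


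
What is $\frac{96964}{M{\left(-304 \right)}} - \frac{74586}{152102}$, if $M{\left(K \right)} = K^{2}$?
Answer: $\frac{981934819}{1757082304} \approx 0.55884$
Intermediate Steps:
$\frac{96964}{M{\left(-304 \right)}} - \frac{74586}{152102} = \frac{96964}{\left(-304\right)^{2}} - \frac{74586}{152102} = \frac{96964}{92416} - \frac{37293}{76051} = 96964 \cdot \frac{1}{92416} - \frac{37293}{76051} = \frac{24241}{23104} - \frac{37293}{76051} = \frac{981934819}{1757082304}$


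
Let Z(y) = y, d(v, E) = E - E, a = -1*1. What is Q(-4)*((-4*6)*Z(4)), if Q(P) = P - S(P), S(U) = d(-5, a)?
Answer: 384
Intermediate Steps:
a = -1
d(v, E) = 0
S(U) = 0
Q(P) = P (Q(P) = P - 1*0 = P + 0 = P)
Q(-4)*((-4*6)*Z(4)) = -4*(-4*6)*4 = -(-96)*4 = -4*(-96) = 384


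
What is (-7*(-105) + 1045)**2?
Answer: 3168400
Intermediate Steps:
(-7*(-105) + 1045)**2 = (735 + 1045)**2 = 1780**2 = 3168400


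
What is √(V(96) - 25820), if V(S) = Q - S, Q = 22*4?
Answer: 2*I*√6457 ≈ 160.71*I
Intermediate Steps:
Q = 88
V(S) = 88 - S
√(V(96) - 25820) = √((88 - 1*96) - 25820) = √((88 - 96) - 25820) = √(-8 - 25820) = √(-25828) = 2*I*√6457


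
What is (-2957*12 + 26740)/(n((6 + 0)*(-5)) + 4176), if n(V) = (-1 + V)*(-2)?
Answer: -4372/2119 ≈ -2.0632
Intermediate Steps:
n(V) = 2 - 2*V
(-2957*12 + 26740)/(n((6 + 0)*(-5)) + 4176) = (-2957*12 + 26740)/((2 - 2*(6 + 0)*(-5)) + 4176) = (-35484 + 26740)/((2 - 12*(-5)) + 4176) = -8744/((2 - 2*(-30)) + 4176) = -8744/((2 + 60) + 4176) = -8744/(62 + 4176) = -8744/4238 = -8744*1/4238 = -4372/2119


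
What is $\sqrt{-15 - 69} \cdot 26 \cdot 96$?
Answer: $4992 i \sqrt{21} \approx 22876.0 i$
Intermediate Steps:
$\sqrt{-15 - 69} \cdot 26 \cdot 96 = \sqrt{-84} \cdot 26 \cdot 96 = 2 i \sqrt{21} \cdot 26 \cdot 96 = 52 i \sqrt{21} \cdot 96 = 4992 i \sqrt{21}$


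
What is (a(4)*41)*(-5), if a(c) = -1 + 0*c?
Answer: 205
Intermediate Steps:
a(c) = -1 (a(c) = -1 + 0 = -1)
(a(4)*41)*(-5) = -1*41*(-5) = -41*(-5) = 205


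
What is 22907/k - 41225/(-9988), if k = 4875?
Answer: 429766991/48691500 ≈ 8.8263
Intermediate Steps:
22907/k - 41225/(-9988) = 22907/4875 - 41225/(-9988) = 22907*(1/4875) - 41225*(-1/9988) = 22907/4875 + 41225/9988 = 429766991/48691500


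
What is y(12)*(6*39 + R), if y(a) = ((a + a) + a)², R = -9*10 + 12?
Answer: 202176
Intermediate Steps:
R = -78 (R = -90 + 12 = -78)
y(a) = 9*a² (y(a) = (2*a + a)² = (3*a)² = 9*a²)
y(12)*(6*39 + R) = (9*12²)*(6*39 - 78) = (9*144)*(234 - 78) = 1296*156 = 202176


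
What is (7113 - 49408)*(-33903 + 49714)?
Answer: -668726245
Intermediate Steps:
(7113 - 49408)*(-33903 + 49714) = -42295*15811 = -668726245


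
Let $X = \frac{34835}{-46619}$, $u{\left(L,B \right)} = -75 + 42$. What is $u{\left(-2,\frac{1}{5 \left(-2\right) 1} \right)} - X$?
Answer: $- \frac{1503592}{46619} \approx -32.253$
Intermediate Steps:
$u{\left(L,B \right)} = -33$
$X = - \frac{34835}{46619}$ ($X = 34835 \left(- \frac{1}{46619}\right) = - \frac{34835}{46619} \approx -0.74723$)
$u{\left(-2,\frac{1}{5 \left(-2\right) 1} \right)} - X = -33 - - \frac{34835}{46619} = -33 + \frac{34835}{46619} = - \frac{1503592}{46619}$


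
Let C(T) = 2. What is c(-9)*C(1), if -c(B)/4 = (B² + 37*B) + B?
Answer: 2088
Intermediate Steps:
c(B) = -152*B - 4*B² (c(B) = -4*((B² + 37*B) + B) = -4*(B² + 38*B) = -152*B - 4*B²)
c(-9)*C(1) = -4*(-9)*(38 - 9)*2 = -4*(-9)*29*2 = 1044*2 = 2088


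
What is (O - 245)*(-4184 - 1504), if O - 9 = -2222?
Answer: 13981104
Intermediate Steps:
O = -2213 (O = 9 - 2222 = -2213)
(O - 245)*(-4184 - 1504) = (-2213 - 245)*(-4184 - 1504) = -2458*(-5688) = 13981104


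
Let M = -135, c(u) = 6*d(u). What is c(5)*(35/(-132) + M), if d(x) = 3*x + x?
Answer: -178550/11 ≈ -16232.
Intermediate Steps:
d(x) = 4*x
c(u) = 24*u (c(u) = 6*(4*u) = 24*u)
c(5)*(35/(-132) + M) = (24*5)*(35/(-132) - 135) = 120*(35*(-1/132) - 135) = 120*(-35/132 - 135) = 120*(-17855/132) = -178550/11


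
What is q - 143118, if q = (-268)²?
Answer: -71294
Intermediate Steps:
q = 71824
q - 143118 = 71824 - 143118 = -71294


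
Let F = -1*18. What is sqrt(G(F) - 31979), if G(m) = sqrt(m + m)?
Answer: sqrt(-31979 + 6*I) ≈ 0.017 + 178.83*I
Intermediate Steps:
F = -18
G(m) = sqrt(2)*sqrt(m) (G(m) = sqrt(2*m) = sqrt(2)*sqrt(m))
sqrt(G(F) - 31979) = sqrt(sqrt(2)*sqrt(-18) - 31979) = sqrt(sqrt(2)*(3*I*sqrt(2)) - 31979) = sqrt(6*I - 31979) = sqrt(-31979 + 6*I)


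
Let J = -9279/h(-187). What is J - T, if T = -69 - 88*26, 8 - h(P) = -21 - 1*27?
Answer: 122713/56 ≈ 2191.3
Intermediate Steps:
h(P) = 56 (h(P) = 8 - (-21 - 1*27) = 8 - (-21 - 27) = 8 - 1*(-48) = 8 + 48 = 56)
J = -9279/56 ≈ -165.70
T = -2357 (T = -69 - 2288 = -2357)
J - T = -9279/56 - 1*(-2357) = -9279/56 + 2357 = 122713/56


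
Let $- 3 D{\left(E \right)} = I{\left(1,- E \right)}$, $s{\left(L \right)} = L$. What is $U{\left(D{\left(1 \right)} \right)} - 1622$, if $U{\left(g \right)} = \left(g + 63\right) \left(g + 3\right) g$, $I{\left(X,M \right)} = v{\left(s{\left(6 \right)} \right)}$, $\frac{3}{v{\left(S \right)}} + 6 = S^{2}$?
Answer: $- \frac{43962121}{27000} \approx -1628.2$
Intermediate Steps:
$v{\left(S \right)} = \frac{3}{-6 + S^{2}}$
$I{\left(X,M \right)} = \frac{1}{10}$ ($I{\left(X,M \right)} = \frac{3}{-6 + 6^{2}} = \frac{3}{-6 + 36} = \frac{3}{30} = 3 \cdot \frac{1}{30} = \frac{1}{10}$)
$D{\left(E \right)} = - \frac{1}{30}$ ($D{\left(E \right)} = \left(- \frac{1}{3}\right) \frac{1}{10} = - \frac{1}{30}$)
$U{\left(g \right)} = g \left(3 + g\right) \left(63 + g\right)$ ($U{\left(g \right)} = \left(63 + g\right) \left(3 + g\right) g = \left(3 + g\right) \left(63 + g\right) g = g \left(3 + g\right) \left(63 + g\right)$)
$U{\left(D{\left(1 \right)} \right)} - 1622 = - \frac{189 + \left(- \frac{1}{30}\right)^{2} + 66 \left(- \frac{1}{30}\right)}{30} - 1622 = - \frac{189 + \frac{1}{900} - \frac{11}{5}}{30} - 1622 = \left(- \frac{1}{30}\right) \frac{168121}{900} - 1622 = - \frac{168121}{27000} - 1622 = - \frac{43962121}{27000}$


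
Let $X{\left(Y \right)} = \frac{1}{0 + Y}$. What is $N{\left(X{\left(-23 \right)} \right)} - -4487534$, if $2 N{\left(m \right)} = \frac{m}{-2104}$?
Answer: $\frac{434321490657}{96784} \approx 4.4875 \cdot 10^{6}$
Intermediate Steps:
$X{\left(Y \right)} = \frac{1}{Y}$
$N{\left(m \right)} = - \frac{m}{4208}$ ($N{\left(m \right)} = \frac{m \frac{1}{-2104}}{2} = \frac{m \left(- \frac{1}{2104}\right)}{2} = \frac{\left(- \frac{1}{2104}\right) m}{2} = - \frac{m}{4208}$)
$N{\left(X{\left(-23 \right)} \right)} - -4487534 = - \frac{1}{4208 \left(-23\right)} - -4487534 = \left(- \frac{1}{4208}\right) \left(- \frac{1}{23}\right) + 4487534 = \frac{1}{96784} + 4487534 = \frac{434321490657}{96784}$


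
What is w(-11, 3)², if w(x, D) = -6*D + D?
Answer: 225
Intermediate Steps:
w(x, D) = -5*D
w(-11, 3)² = (-5*3)² = (-15)² = 225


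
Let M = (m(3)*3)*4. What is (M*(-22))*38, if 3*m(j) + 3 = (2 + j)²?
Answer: -73568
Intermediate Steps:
m(j) = -1 + (2 + j)²/3
M = 88 (M = ((-1 + (2 + 3)²/3)*3)*4 = ((-1 + (⅓)*5²)*3)*4 = ((-1 + (⅓)*25)*3)*4 = ((-1 + 25/3)*3)*4 = ((22/3)*3)*4 = 22*4 = 88)
(M*(-22))*38 = (88*(-22))*38 = -1936*38 = -73568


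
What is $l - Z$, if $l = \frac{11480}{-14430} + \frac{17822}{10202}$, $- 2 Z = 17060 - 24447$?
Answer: $- \frac{54359803291}{14721486} \approx -3692.5$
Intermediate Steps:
$Z = \frac{7387}{2}$ ($Z = - \frac{17060 - 24447}{2} = \left(- \frac{1}{2}\right) \left(-7387\right) = \frac{7387}{2} \approx 3693.5$)
$l = \frac{7002625}{7360743}$ ($l = 11480 \left(- \frac{1}{14430}\right) + 17822 \cdot \frac{1}{10202} = - \frac{1148}{1443} + \frac{8911}{5101} = \frac{7002625}{7360743} \approx 0.95135$)
$l - Z = \frac{7002625}{7360743} - \frac{7387}{2} = - \frac{54359803291}{14721486}$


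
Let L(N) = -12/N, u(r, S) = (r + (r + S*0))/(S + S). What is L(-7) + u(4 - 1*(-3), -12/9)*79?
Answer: -11565/28 ≈ -413.04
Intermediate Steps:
u(r, S) = r/S (u(r, S) = (r + (r + 0))/((2*S)) = (r + r)*(1/(2*S)) = (2*r)*(1/(2*S)) = r/S)
L(-7) + u(4 - 1*(-3), -12/9)*79 = -12/(-7) + ((4 - 1*(-3))/((-12/9)))*79 = -12*(-1/7) + ((4 + 3)/((-12*1/9)))*79 = 12/7 + (7/(-4/3))*79 = 12/7 + (7*(-3/4))*79 = 12/7 - 21/4*79 = 12/7 - 1659/4 = -11565/28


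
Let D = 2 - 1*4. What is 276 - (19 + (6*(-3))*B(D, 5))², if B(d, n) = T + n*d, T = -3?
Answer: -63733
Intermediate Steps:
D = -2 (D = 2 - 4 = -2)
B(d, n) = -3 + d*n (B(d, n) = -3 + n*d = -3 + d*n)
276 - (19 + (6*(-3))*B(D, 5))² = 276 - (19 + (6*(-3))*(-3 - 2*5))² = 276 - (19 - 18*(-3 - 10))² = 276 - (19 - 18*(-13))² = 276 - (19 + 234)² = 276 - 1*253² = 276 - 1*64009 = 276 - 64009 = -63733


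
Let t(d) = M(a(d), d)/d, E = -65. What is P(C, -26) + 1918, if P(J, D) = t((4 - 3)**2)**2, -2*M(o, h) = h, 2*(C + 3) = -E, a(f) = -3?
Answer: 7673/4 ≈ 1918.3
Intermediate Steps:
C = 59/2 (C = -3 + (-1*(-65))/2 = -3 + (1/2)*65 = -3 + 65/2 = 59/2 ≈ 29.500)
M(o, h) = -h/2
t(d) = -1/2 (t(d) = (-d/2)/d = -1/2)
P(J, D) = 1/4 (P(J, D) = (-1/2)**2 = 1/4)
P(C, -26) + 1918 = 1/4 + 1918 = 7673/4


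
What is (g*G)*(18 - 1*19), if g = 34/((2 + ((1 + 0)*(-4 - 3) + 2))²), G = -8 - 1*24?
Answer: 1088/9 ≈ 120.89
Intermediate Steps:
G = -32 (G = -8 - 24 = -32)
g = 34/9 (g = 34/((2 + (1*(-7) + 2))²) = 34/((2 + (-7 + 2))²) = 34/((2 - 5)²) = 34/((-3)²) = 34/9 ≈ 3.7778)
(g*G)*(18 - 1*19) = ((34/9)*(-32))*(18 - 1*19) = -1088*(18 - 19)/9 = -1088/9*(-1) = 1088/9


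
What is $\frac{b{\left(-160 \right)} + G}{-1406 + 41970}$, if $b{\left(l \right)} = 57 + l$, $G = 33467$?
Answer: $\frac{8341}{10141} \approx 0.8225$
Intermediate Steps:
$\frac{b{\left(-160 \right)} + G}{-1406 + 41970} = \frac{\left(57 - 160\right) + 33467}{-1406 + 41970} = \frac{-103 + 33467}{40564} = 33364 \cdot \frac{1}{40564} = \frac{8341}{10141}$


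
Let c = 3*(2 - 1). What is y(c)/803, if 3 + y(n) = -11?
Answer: -14/803 ≈ -0.017435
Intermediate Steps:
c = 3 (c = 3*1 = 3)
y(n) = -14 (y(n) = -3 - 11 = -14)
y(c)/803 = -14/803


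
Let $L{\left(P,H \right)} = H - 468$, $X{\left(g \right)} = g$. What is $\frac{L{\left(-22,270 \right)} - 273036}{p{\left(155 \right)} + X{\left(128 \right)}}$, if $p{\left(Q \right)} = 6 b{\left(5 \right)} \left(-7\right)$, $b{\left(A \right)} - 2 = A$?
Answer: $\frac{136617}{83} \approx 1646.0$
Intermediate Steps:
$b{\left(A \right)} = 2 + A$
$L{\left(P,H \right)} = -468 + H$
$p{\left(Q \right)} = -294$ ($p{\left(Q \right)} = 6 \left(2 + 5\right) \left(-7\right) = 6 \cdot 7 \left(-7\right) = 42 \left(-7\right) = -294$)
$\frac{L{\left(-22,270 \right)} - 273036}{p{\left(155 \right)} + X{\left(128 \right)}} = \frac{\left(-468 + 270\right) - 273036}{-294 + 128} = \frac{-198 - 273036}{-166} = \left(-273234\right) \left(- \frac{1}{166}\right) = \frac{136617}{83}$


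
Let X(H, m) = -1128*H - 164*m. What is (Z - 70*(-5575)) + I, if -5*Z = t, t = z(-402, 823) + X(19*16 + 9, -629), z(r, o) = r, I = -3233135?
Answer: -2792823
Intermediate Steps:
t = -250310 (t = -402 + (-1128*(19*16 + 9) - 164*(-629)) = -402 + (-1128*(304 + 9) + 103156) = -402 + (-1128*313 + 103156) = -402 + (-353064 + 103156) = -402 - 249908 = -250310)
Z = 50062 (Z = -⅕*(-250310) = 50062)
(Z - 70*(-5575)) + I = (50062 - 70*(-5575)) - 3233135 = (50062 + 390250) - 3233135 = 440312 - 3233135 = -2792823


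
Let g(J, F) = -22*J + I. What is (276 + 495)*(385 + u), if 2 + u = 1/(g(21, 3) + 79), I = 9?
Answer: 110438811/374 ≈ 2.9529e+5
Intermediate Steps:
g(J, F) = 9 - 22*J (g(J, F) = -22*J + 9 = 9 - 22*J)
u = -749/374 (u = -2 + 1/((9 - 22*21) + 79) = -2 + 1/((9 - 462) + 79) = -2 + 1/(-453 + 79) = -2 + 1/(-374) = -2 - 1/374 = -749/374 ≈ -2.0027)
(276 + 495)*(385 + u) = (276 + 495)*(385 - 749/374) = 771*(143241/374) = 110438811/374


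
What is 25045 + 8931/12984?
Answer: 108397737/4328 ≈ 25046.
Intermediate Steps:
25045 + 8931/12984 = 25045 + 8931*(1/12984) = 25045 + 2977/4328 = 108397737/4328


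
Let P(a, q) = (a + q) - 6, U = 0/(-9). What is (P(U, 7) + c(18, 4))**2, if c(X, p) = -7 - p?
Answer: 100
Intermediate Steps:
U = 0 (U = 0*(-1/9) = 0)
P(a, q) = -6 + a + q
(P(U, 7) + c(18, 4))**2 = ((-6 + 0 + 7) + (-7 - 1*4))**2 = (1 + (-7 - 4))**2 = (1 - 11)**2 = (-10)**2 = 100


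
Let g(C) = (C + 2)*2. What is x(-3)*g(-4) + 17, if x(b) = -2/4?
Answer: 19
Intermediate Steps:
g(C) = 4 + 2*C (g(C) = (2 + C)*2 = 4 + 2*C)
x(b) = -½ (x(b) = -2*¼ = -½)
x(-3)*g(-4) + 17 = -(4 + 2*(-4))/2 + 17 = -(4 - 8)/2 + 17 = -½*(-4) + 17 = 2 + 17 = 19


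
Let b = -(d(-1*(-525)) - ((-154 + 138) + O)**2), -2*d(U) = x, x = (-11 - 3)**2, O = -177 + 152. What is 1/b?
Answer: 1/1779 ≈ 0.00056211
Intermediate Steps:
O = -25
x = 196 (x = (-14)**2 = 196)
d(U) = -98 (d(U) = -1/2*196 = -98)
b = 1779 (b = -(-98 - ((-154 + 138) - 25)**2) = -(-98 - (-16 - 25)**2) = -(-98 - 1*(-41)**2) = -(-98 - 1*1681) = -(-98 - 1681) = -1*(-1779) = 1779)
1/b = 1/1779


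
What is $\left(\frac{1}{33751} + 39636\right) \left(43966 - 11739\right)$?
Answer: $\frac{43111818686599}{33751} \approx 1.2773 \cdot 10^{9}$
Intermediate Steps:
$\left(\frac{1}{33751} + 39636\right) \left(43966 - 11739\right) = \left(\frac{1}{33751} + 39636\right) 32227 = \frac{1337754637}{33751} \cdot 32227 = \frac{43111818686599}{33751}$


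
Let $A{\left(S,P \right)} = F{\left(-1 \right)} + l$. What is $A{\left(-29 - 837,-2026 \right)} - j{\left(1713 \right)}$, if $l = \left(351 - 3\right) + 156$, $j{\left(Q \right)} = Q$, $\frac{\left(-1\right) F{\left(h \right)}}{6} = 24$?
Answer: $-1353$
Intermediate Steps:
$F{\left(h \right)} = -144$ ($F{\left(h \right)} = \left(-6\right) 24 = -144$)
$l = 504$ ($l = \left(351 + \left(6 - 9\right)\right) + 156 = \left(351 - 3\right) + 156 = 348 + 156 = 504$)
$A{\left(S,P \right)} = 360$ ($A{\left(S,P \right)} = -144 + 504 = 360$)
$A{\left(-29 - 837,-2026 \right)} - j{\left(1713 \right)} = 360 - 1713 = -1353$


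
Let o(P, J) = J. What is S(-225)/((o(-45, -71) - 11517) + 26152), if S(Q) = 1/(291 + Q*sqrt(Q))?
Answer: 97/55708785528 + 375*I/18569595176 ≈ 1.7412e-9 + 2.0194e-8*I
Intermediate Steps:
S(Q) = 1/(291 + Q**(3/2))
S(-225)/((o(-45, -71) - 11517) + 26152) = 1/((291 + (-225)**(3/2))*((-71 - 11517) + 26152)) = 1/((291 - 3375*I)*(-11588 + 26152)) = ((291 + 3375*I)/11475306)/14564 = ((291 + 3375*I)/11475306)*(1/14564) = (291 + 3375*I)/167126356584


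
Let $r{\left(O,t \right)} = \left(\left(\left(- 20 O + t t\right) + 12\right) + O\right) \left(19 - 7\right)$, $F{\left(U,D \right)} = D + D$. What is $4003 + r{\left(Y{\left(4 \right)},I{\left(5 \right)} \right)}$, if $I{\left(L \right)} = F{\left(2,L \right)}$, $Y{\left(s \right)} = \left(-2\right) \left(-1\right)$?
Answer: $4891$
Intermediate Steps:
$Y{\left(s \right)} = 2$
$F{\left(U,D \right)} = 2 D$
$I{\left(L \right)} = 2 L$
$r{\left(O,t \right)} = 144 - 228 O + 12 t^{2}$ ($r{\left(O,t \right)} = \left(\left(\left(- 20 O + t^{2}\right) + 12\right) + O\right) 12 = \left(\left(\left(t^{2} - 20 O\right) + 12\right) + O\right) 12 = \left(\left(12 + t^{2} - 20 O\right) + O\right) 12 = \left(12 + t^{2} - 19 O\right) 12 = 144 - 228 O + 12 t^{2}$)
$4003 + r{\left(Y{\left(4 \right)},I{\left(5 \right)} \right)} = 4003 + \left(144 - 456 + 12 \left(2 \cdot 5\right)^{2}\right) = 4003 + \left(144 - 456 + 12 \cdot 10^{2}\right) = 4003 + \left(144 - 456 + 12 \cdot 100\right) = 4003 + \left(144 - 456 + 1200\right) = 4003 + 888 = 4891$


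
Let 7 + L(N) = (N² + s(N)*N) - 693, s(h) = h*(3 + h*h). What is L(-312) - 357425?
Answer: 9475885587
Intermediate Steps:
s(h) = h*(3 + h²)
L(N) = -700 + N² + N²*(3 + N²) (L(N) = -7 + ((N² + (N*(3 + N²))*N) - 693) = -7 + ((N² + N²*(3 + N²)) - 693) = -7 + (-693 + N² + N²*(3 + N²)) = -700 + N² + N²*(3 + N²))
L(-312) - 357425 = (-700 + (-312)⁴ + 4*(-312)²) - 357425 = (-700 + 9475854336 + 4*97344) - 357425 = (-700 + 9475854336 + 389376) - 357425 = 9476243012 - 357425 = 9475885587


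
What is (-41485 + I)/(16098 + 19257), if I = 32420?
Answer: -1813/7071 ≈ -0.25640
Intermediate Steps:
(-41485 + I)/(16098 + 19257) = (-41485 + 32420)/(16098 + 19257) = -9065/35355 = -9065*1/35355 = -1813/7071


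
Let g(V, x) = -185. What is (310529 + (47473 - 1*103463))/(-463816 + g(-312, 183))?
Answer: -254539/464001 ≈ -0.54857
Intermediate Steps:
(310529 + (47473 - 1*103463))/(-463816 + g(-312, 183)) = (310529 + (47473 - 1*103463))/(-463816 - 185) = (310529 + (47473 - 103463))/(-464001) = (310529 - 55990)*(-1/464001) = 254539*(-1/464001) = -254539/464001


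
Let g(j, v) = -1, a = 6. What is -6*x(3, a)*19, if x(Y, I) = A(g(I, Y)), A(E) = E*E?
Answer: -114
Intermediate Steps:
A(E) = E**2
x(Y, I) = 1 (x(Y, I) = (-1)**2 = 1)
-6*x(3, a)*19 = -6*1*19 = -6*19 = -114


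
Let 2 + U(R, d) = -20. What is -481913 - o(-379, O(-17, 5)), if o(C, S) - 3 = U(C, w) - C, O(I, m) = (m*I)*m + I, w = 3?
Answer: -482273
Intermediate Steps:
U(R, d) = -22 (U(R, d) = -2 - 20 = -22)
O(I, m) = I + I*m**2 (O(I, m) = (I*m)*m + I = I*m**2 + I = I + I*m**2)
o(C, S) = -19 - C (o(C, S) = 3 + (-22 - C) = -19 - C)
-481913 - o(-379, O(-17, 5)) = -481913 - (-19 - 1*(-379)) = -481913 - (-19 + 379) = -481913 - 1*360 = -481913 - 360 = -482273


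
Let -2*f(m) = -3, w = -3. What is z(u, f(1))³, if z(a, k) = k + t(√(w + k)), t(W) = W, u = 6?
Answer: (3 + I*√6)³/8 ≈ -3.375 + 6.4299*I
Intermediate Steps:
f(m) = 3/2 (f(m) = -½*(-3) = 3/2)
z(a, k) = k + √(-3 + k)
z(u, f(1))³ = (3/2 + √(-3 + 3/2))³ = (3/2 + √(-3/2))³ = (3/2 + I*√6/2)³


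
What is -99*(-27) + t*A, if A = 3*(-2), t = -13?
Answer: 2751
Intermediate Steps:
A = -6
-99*(-27) + t*A = -99*(-27) - 13*(-6) = 2673 + 78 = 2751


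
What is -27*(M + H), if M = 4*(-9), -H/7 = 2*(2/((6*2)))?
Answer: 1035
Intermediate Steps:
H = -7/3 (H = -14*2/((6*2)) = -14*2/12 = -14*2*(1/12) = -14/6 = -7*⅓ = -7/3 ≈ -2.3333)
M = -36
-27*(M + H) = -27*(-36 - 7/3) = -27*(-115/3) = 1035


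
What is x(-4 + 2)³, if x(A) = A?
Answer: -8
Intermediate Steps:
x(-4 + 2)³ = (-4 + 2)³ = (-2)³ = -8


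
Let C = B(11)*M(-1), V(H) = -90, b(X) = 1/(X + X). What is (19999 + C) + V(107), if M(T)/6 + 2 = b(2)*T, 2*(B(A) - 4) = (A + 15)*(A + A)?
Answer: 15994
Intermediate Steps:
B(A) = 4 + A*(15 + A) (B(A) = 4 + ((A + 15)*(A + A))/2 = 4 + ((15 + A)*(2*A))/2 = 4 + (2*A*(15 + A))/2 = 4 + A*(15 + A))
b(X) = 1/(2*X)
M(T) = -12 + 3*T/2 (M(T) = -12 + 6*(((½)/2)*T) = -12 + 6*(((½)*(½))*T) = -12 + 6*(T/4) = -12 + 3*T/2)
C = -3915 (C = (4 + 11² + 15*11)*(-12 + (3/2)*(-1)) = (4 + 121 + 165)*(-12 - 3/2) = 290*(-27/2) = -3915)
(19999 + C) + V(107) = (19999 - 3915) - 90 = 16084 - 90 = 15994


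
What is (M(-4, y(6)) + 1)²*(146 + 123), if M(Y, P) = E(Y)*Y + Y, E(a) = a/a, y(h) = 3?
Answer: 13181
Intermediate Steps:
E(a) = 1
M(Y, P) = 2*Y (M(Y, P) = 1*Y + Y = Y + Y = 2*Y)
(M(-4, y(6)) + 1)²*(146 + 123) = (2*(-4) + 1)²*(146 + 123) = (-8 + 1)²*269 = (-7)²*269 = 49*269 = 13181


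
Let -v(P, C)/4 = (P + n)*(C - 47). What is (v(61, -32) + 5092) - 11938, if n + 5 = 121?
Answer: 49086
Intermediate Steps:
n = 116 (n = -5 + 121 = 116)
v(P, C) = -4*(-47 + C)*(116 + P) (v(P, C) = -4*(P + 116)*(C - 47) = -4*(116 + P)*(-47 + C) = -4*(-47 + C)*(116 + P))
(v(61, -32) + 5092) - 11938 = ((21808 - 464*(-32) + 188*61 - 4*(-32)*61) + 5092) - 11938 = ((21808 + 14848 + 11468 + 7808) + 5092) - 11938 = (55932 + 5092) - 11938 = 61024 - 11938 = 49086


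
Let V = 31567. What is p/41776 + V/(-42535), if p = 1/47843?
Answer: -63092620923721/85014243760880 ≈ -0.74214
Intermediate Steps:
p = 1/47843 ≈ 2.0902e-5
p/41776 + V/(-42535) = (1/47843)/41776 + 31567/(-42535) = (1/47843)*(1/41776) + 31567*(-1/42535) = 1/1998689168 - 31567/42535 = -63092620923721/85014243760880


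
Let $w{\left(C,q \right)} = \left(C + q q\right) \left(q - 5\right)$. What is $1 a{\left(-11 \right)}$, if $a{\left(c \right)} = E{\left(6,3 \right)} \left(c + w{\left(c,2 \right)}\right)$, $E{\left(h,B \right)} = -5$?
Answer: $-50$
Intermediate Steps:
$w{\left(C,q \right)} = \left(-5 + q\right) \left(C + q^{2}\right)$ ($w{\left(C,q \right)} = \left(C + q^{2}\right) \left(-5 + q\right) = \left(-5 + q\right) \left(C + q^{2}\right)$)
$a{\left(c \right)} = 60 + 10 c$ ($a{\left(c \right)} = - 5 \left(c - \left(-8 + 20 + 5 c - c 2\right)\right) = - 5 \left(c + \left(8 - 5 c - 20 + 2 c\right)\right) = - 5 \left(c - \left(12 + 3 c\right)\right) = - 5 \left(-12 - 2 c\right) = 60 + 10 c$)
$1 a{\left(-11 \right)} = 1 \left(60 + 10 \left(-11\right)\right) = 1 \left(60 - 110\right) = 1 \left(-50\right) = -50$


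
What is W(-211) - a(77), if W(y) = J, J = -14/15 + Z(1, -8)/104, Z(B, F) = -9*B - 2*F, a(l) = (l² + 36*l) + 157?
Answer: -13819831/1560 ≈ -8858.9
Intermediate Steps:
a(l) = 157 + l² + 36*l
J = -1351/1560 (J = -14/15 + (-9*1 - 2*(-8))/104 = -14*1/15 + (-9 + 16)*(1/104) = -14/15 + 7*(1/104) = -14/15 + 7/104 = -1351/1560 ≈ -0.86603)
W(y) = -1351/1560
W(-211) - a(77) = -1351/1560 - (157 + 77² + 36*77) = -1351/1560 - (157 + 5929 + 2772) = -1351/1560 - 1*8858 = -1351/1560 - 8858 = -13819831/1560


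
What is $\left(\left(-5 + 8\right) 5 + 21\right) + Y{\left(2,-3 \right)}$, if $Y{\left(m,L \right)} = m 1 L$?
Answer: $30$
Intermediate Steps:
$Y{\left(m,L \right)} = L m$ ($Y{\left(m,L \right)} = m L = L m$)
$\left(\left(-5 + 8\right) 5 + 21\right) + Y{\left(2,-3 \right)} = \left(\left(-5 + 8\right) 5 + 21\right) - 6 = \left(3 \cdot 5 + 21\right) - 6 = \left(15 + 21\right) - 6 = 36 - 6 = 30$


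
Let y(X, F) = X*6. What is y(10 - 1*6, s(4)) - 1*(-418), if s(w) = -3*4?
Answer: 442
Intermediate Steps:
s(w) = -12
y(X, F) = 6*X
y(10 - 1*6, s(4)) - 1*(-418) = 6*(10 - 1*6) - 1*(-418) = 6*(10 - 6) + 418 = 6*4 + 418 = 24 + 418 = 442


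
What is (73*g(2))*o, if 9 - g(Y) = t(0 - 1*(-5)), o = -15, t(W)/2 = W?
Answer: 1095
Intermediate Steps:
t(W) = 2*W
g(Y) = -1 (g(Y) = 9 - 2*(0 - 1*(-5)) = 9 - 2*(0 + 5) = 9 - 2*5 = 9 - 1*10 = 9 - 10 = -1)
(73*g(2))*o = (73*(-1))*(-15) = -73*(-15) = 1095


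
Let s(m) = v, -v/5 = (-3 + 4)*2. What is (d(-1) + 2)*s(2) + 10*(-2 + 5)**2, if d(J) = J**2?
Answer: 60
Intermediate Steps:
v = -10 (v = -5*(-3 + 4)*2 = -5*2 = -10)
s(m) = -10
(d(-1) + 2)*s(2) + 10*(-2 + 5)**2 = ((-1)**2 + 2)*(-10) + 10*(-2 + 5)**2 = (1 + 2)*(-10) + 10*3**2 = 3*(-10) + 10*9 = -30 + 90 = 60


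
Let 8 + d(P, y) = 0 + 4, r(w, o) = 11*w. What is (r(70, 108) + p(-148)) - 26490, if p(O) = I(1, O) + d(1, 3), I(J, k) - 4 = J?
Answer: -25719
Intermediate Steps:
I(J, k) = 4 + J
d(P, y) = -4 (d(P, y) = -8 + (0 + 4) = -8 + 4 = -4)
p(O) = 1 (p(O) = (4 + 1) - 4 = 5 - 4 = 1)
(r(70, 108) + p(-148)) - 26490 = (11*70 + 1) - 26490 = (770 + 1) - 26490 = 771 - 26490 = -25719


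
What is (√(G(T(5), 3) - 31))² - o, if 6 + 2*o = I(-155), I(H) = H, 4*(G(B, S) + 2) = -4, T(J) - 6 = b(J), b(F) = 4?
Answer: 93/2 ≈ 46.500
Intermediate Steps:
T(J) = 10 (T(J) = 6 + 4 = 10)
G(B, S) = -3 (G(B, S) = -2 + (¼)*(-4) = -2 - 1 = -3)
o = -161/2 (o = -3 + (½)*(-155) = -3 - 155/2 = -161/2 ≈ -80.500)
(√(G(T(5), 3) - 31))² - o = (√(-3 - 31))² - 1*(-161/2) = (√(-34))² + 161/2 = (I*√34)² + 161/2 = -34 + 161/2 = 93/2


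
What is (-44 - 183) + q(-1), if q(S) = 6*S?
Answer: -233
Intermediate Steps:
(-44 - 183) + q(-1) = (-44 - 183) + 6*(-1) = -227 - 6 = -233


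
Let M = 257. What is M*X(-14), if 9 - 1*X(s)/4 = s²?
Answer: -192236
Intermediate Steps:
X(s) = 36 - 4*s²
M*X(-14) = 257*(36 - 4*(-14)²) = 257*(36 - 4*196) = 257*(36 - 784) = 257*(-748) = -192236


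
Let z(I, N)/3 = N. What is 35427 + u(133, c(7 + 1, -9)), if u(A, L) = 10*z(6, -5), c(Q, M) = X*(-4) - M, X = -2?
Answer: 35277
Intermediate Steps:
z(I, N) = 3*N
c(Q, M) = 8 - M (c(Q, M) = -2*(-4) - M = 8 - M)
u(A, L) = -150 (u(A, L) = 10*(3*(-5)) = 10*(-15) = -150)
35427 + u(133, c(7 + 1, -9)) = 35427 - 150 = 35277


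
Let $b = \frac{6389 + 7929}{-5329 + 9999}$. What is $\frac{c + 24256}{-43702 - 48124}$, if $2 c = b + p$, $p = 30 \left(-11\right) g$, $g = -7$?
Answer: $- \frac{118676529}{428827420} \approx -0.27675$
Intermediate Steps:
$b = \frac{7159}{2335}$ ($b = \frac{14318}{4670} = 14318 \cdot \frac{1}{4670} = \frac{7159}{2335} \approx 3.066$)
$p = 2310$ ($p = 30 \left(-11\right) \left(-7\right) = \left(-330\right) \left(-7\right) = 2310$)
$c = \frac{5401009}{4670}$ ($c = \frac{\frac{7159}{2335} + 2310}{2} = \frac{1}{2} \cdot \frac{5401009}{2335} = \frac{5401009}{4670} \approx 1156.5$)
$\frac{c + 24256}{-43702 - 48124} = \frac{\frac{5401009}{4670} + 24256}{-43702 - 48124} = \frac{118676529}{4670 \left(-91826\right)} = \frac{118676529}{4670} \left(- \frac{1}{91826}\right) = - \frac{118676529}{428827420}$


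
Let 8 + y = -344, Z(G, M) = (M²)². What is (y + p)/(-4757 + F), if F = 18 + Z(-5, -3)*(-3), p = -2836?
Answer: 1594/2491 ≈ 0.63990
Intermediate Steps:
Z(G, M) = M⁴
y = -352 (y = -8 - 344 = -352)
F = -225 (F = 18 + (-3)⁴*(-3) = 18 + 81*(-3) = 18 - 243 = -225)
(y + p)/(-4757 + F) = (-352 - 2836)/(-4757 - 225) = -3188/(-4982) = -3188*(-1/4982) = 1594/2491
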